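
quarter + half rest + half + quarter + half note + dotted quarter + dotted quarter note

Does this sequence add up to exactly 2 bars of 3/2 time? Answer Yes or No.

No

One bar of 3/2 = 12 eighth notes, so 2 bars = 24.
In eighth notes: quarter = 2; half rest = 4; half = 4; quarter = 2; half note = 4; dotted quarter = 3; dotted quarter note = 3.
Altogether 2 + 4 + 4 + 2 + 4 + 3 + 3 = 22.
22 falls short of 24, so the answer is No.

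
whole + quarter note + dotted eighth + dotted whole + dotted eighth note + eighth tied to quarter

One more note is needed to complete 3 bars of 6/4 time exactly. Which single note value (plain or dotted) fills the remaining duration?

3 bars of 6/4 = 72 sixteenth notes.
Convert each value to sixteenth notes: whole = 16; quarter note = 4; dotted eighth = 3; dotted whole = 24; dotted eighth note = 3; eighth tied to quarter (eighth + quarter) = 6.
Adding: 16 + 4 + 3 + 24 + 3 + 6 = 56.
Remaining: 72 − 56 = 16 sixteenth notes, which is a whole note.

whole note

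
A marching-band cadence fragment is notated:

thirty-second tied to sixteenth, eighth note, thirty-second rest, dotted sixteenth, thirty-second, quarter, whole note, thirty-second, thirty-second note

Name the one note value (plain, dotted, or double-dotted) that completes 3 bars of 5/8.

dotted eighth note

3 bars of 5/8 = 60 thirty-second notes.
Working in thirty-second notes: thirty-second tied to sixteenth (thirty-second + sixteenth) = 3; eighth note = 4; thirty-second rest = 1; dotted sixteenth = 3; thirty-second = 1; quarter = 8; whole note = 32; thirty-second = 1; thirty-second note = 1.
Total: 3 + 4 + 1 + 3 + 1 + 8 + 32 + 1 + 1 = 54.
Remaining: 60 − 54 = 6 thirty-second notes, which is a dotted eighth note.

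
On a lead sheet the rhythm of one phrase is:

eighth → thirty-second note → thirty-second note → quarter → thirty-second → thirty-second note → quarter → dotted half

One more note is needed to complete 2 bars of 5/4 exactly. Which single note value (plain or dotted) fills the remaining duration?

whole note

2 bars of 5/4 = 80 thirty-second notes.
Convert each value to thirty-second notes: eighth = 4; thirty-second note = 1; thirty-second note = 1; quarter = 8; thirty-second = 1; thirty-second note = 1; quarter = 8; dotted half = 24.
Total: 4 + 1 + 1 + 8 + 1 + 1 + 8 + 24 = 48.
Remaining: 80 − 48 = 32 thirty-second notes, which is a whole note.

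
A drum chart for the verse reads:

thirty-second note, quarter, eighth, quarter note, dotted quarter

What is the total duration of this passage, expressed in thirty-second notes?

33

Express everything in thirty-second notes: thirty-second note = 1; quarter = 8; eighth = 4; quarter note = 8; dotted quarter = 12.
Sum: 1 + 8 + 4 + 8 + 12 = 33 thirty-second notes.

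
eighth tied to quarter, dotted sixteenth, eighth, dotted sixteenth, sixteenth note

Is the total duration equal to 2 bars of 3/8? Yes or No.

One bar of 3/8 = 12 thirty-second notes, so 2 bars = 24.
Convert each value to thirty-second notes: eighth tied to quarter (eighth + quarter) = 12; dotted sixteenth = 3; eighth = 4; dotted sixteenth = 3; sixteenth note = 2.
Adding: 12 + 3 + 4 + 3 + 2 = 24.
24 equals 24, so the answer is Yes.

Yes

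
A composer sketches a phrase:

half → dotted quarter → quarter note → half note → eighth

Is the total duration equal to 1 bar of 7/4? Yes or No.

Yes

One bar of 7/4 = 14 eighth notes.
Convert each value to eighth notes: half = 4; dotted quarter = 3; quarter note = 2; half note = 4; eighth = 1.
Sum: 4 + 3 + 2 + 4 + 1 = 14.
14 equals 14, so the answer is Yes.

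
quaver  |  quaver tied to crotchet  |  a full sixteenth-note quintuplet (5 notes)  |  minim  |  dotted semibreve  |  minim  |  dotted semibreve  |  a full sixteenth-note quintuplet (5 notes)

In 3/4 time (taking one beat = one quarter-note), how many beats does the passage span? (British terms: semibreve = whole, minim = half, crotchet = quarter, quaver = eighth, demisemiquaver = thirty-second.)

One quarter-note beat = 2 eighth notes.
Express everything in eighth notes: quaver = 1; quaver tied to crotchet (quaver + crotchet) = 3; a full sixteenth-note quintuplet (5 notes) (five quintuplet sixteenths span one quarter) = 2; minim = 4; dotted semibreve = 12; minim = 4; dotted semibreve = 12; a full sixteenth-note quintuplet (5 notes) (five quintuplet sixteenths span one quarter) = 2.
Total: 1 + 3 + 2 + 4 + 12 + 4 + 12 + 2 = 40.
40 ÷ 2 = 20 beats.

20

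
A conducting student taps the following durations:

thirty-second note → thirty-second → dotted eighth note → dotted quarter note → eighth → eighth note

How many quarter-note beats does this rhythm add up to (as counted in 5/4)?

3.5

One quarter-note beat = 8 thirty-second notes.
Working in thirty-second notes: thirty-second note = 1; thirty-second = 1; dotted eighth note = 6; dotted quarter note = 12; eighth = 4; eighth note = 4.
Altogether 1 + 1 + 6 + 12 + 4 + 4 = 28.
28 ÷ 8 = 3.5 beats.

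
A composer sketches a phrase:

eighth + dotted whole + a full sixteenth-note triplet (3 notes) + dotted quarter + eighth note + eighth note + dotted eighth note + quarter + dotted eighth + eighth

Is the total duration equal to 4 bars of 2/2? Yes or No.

No

One bar of 2/2 = 16 sixteenth notes, so 4 bars = 64.
Convert each value to sixteenth notes: eighth = 2; dotted whole = 24; a full sixteenth-note triplet (3 notes) (three triplet sixteenths span one eighth) = 2; dotted quarter = 6; eighth note = 2; eighth note = 2; dotted eighth note = 3; quarter = 4; dotted eighth = 3; eighth = 2.
Altogether 2 + 24 + 2 + 6 + 2 + 2 + 3 + 4 + 3 + 2 = 50.
50 falls short of 64, so the answer is No.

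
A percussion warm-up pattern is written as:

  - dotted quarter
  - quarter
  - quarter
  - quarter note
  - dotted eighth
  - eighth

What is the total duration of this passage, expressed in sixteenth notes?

Working in sixteenth notes: dotted quarter = 6; quarter = 4; quarter = 4; quarter note = 4; dotted eighth = 3; eighth = 2.
Total: 6 + 4 + 4 + 4 + 3 + 2 = 23 sixteenth notes.

23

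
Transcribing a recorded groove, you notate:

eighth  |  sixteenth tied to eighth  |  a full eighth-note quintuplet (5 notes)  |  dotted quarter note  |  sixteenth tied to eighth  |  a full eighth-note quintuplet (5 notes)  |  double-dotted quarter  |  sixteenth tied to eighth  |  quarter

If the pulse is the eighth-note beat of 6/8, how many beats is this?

One eighth-note beat = 2 sixteenth notes.
In sixteenth notes: eighth = 2; sixteenth tied to eighth (sixteenth + eighth) = 3; a full eighth-note quintuplet (5 notes) (five quintuplet eighths span one half) = 8; dotted quarter note = 6; sixteenth tied to eighth (sixteenth + eighth) = 3; a full eighth-note quintuplet (5 notes) (five quintuplet eighths span one half) = 8; double-dotted quarter = 7; sixteenth tied to eighth (sixteenth + eighth) = 3; quarter = 4.
Total: 2 + 3 + 8 + 6 + 3 + 8 + 7 + 3 + 4 = 44.
44 ÷ 2 = 22 beats.

22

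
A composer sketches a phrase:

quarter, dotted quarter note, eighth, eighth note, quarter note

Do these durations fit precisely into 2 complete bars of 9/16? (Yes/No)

Yes

One bar of 9/16 = 9 sixteenth notes, so 2 bars = 18.
Each duration in sixteenth notes: quarter = 4; dotted quarter note = 6; eighth = 2; eighth note = 2; quarter note = 4.
Altogether 4 + 6 + 2 + 2 + 4 = 18.
18 equals 18, so the answer is Yes.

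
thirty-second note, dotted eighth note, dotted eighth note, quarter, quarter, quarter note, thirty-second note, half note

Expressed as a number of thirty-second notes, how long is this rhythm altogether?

54

Express everything in thirty-second notes: thirty-second note = 1; dotted eighth note = 6; dotted eighth note = 6; quarter = 8; quarter = 8; quarter note = 8; thirty-second note = 1; half note = 16.
Sum: 1 + 6 + 6 + 8 + 8 + 8 + 1 + 16 = 54 thirty-second notes.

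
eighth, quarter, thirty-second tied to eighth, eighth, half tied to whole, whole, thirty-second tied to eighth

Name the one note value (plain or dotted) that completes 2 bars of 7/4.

dotted eighth note

2 bars of 7/4 = 112 thirty-second notes.
Express everything in thirty-second notes: eighth = 4; quarter = 8; thirty-second tied to eighth (thirty-second + eighth) = 5; eighth = 4; half tied to whole (half + whole) = 48; whole = 32; thirty-second tied to eighth (thirty-second + eighth) = 5.
Sum: 4 + 8 + 5 + 4 + 48 + 32 + 5 = 106.
Remaining: 112 − 106 = 6 thirty-second notes, which is a dotted eighth note.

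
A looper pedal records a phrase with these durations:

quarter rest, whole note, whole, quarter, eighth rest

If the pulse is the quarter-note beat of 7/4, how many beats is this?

10.5

One quarter-note beat = 2 eighth notes.
Each duration in eighth notes: quarter rest = 2; whole note = 8; whole = 8; quarter = 2; eighth rest = 1.
Adding: 2 + 8 + 8 + 2 + 1 = 21.
21 ÷ 2 = 10.5 beats.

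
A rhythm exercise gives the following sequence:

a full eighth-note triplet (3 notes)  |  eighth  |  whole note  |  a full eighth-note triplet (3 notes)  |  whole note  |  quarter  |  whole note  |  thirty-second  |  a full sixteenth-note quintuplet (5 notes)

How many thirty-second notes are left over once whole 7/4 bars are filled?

21

One bar of 7/4 = 56 thirty-second notes.
Express everything in thirty-second notes: a full eighth-note triplet (3 notes) (three triplet eighths span one quarter) = 8; eighth = 4; whole note = 32; a full eighth-note triplet (3 notes) (three triplet eighths span one quarter) = 8; whole note = 32; quarter = 8; whole note = 32; thirty-second = 1; a full sixteenth-note quintuplet (5 notes) (five quintuplet sixteenths span one quarter) = 8.
Sum: 8 + 4 + 32 + 8 + 32 + 8 + 32 + 1 + 8 = 133.
133 ÷ 56 = 2 complete bars with 21 thirty-second notes remaining.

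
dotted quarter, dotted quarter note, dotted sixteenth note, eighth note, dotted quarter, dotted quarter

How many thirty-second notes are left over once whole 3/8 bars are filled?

One bar of 3/8 = 12 thirty-second notes.
Express everything in thirty-second notes: dotted quarter = 12; dotted quarter note = 12; dotted sixteenth note = 3; eighth note = 4; dotted quarter = 12; dotted quarter = 12.
Sum: 12 + 12 + 3 + 4 + 12 + 12 = 55.
55 ÷ 12 = 4 complete bars with 7 thirty-second notes remaining.

7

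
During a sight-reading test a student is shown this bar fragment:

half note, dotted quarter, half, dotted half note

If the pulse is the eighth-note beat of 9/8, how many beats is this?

One eighth-note beat = 2 sixteenth notes.
Express everything in sixteenth notes: half note = 8; dotted quarter = 6; half = 8; dotted half note = 12.
Adding: 8 + 6 + 8 + 12 = 34.
34 ÷ 2 = 17 beats.

17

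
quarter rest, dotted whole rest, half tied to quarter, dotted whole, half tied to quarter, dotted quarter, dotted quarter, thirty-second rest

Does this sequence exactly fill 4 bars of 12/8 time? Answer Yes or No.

One bar of 12/8 = 48 thirty-second notes, so 4 bars = 192.
Each duration in thirty-second notes: quarter rest = 8; dotted whole rest = 48; half tied to quarter (half + quarter) = 24; dotted whole = 48; half tied to quarter (half + quarter) = 24; dotted quarter = 12; dotted quarter = 12; thirty-second rest = 1.
Sum: 8 + 48 + 24 + 48 + 24 + 12 + 12 + 1 = 177.
177 falls short of 192, so the answer is No.

No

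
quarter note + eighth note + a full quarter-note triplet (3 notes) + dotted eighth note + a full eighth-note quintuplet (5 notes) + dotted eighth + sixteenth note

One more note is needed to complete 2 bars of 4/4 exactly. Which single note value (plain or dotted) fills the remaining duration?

dotted eighth note

2 bars of 4/4 = 32 sixteenth notes.
In sixteenth notes: quarter note = 4; eighth note = 2; a full quarter-note triplet (3 notes) (three triplet quarters span one half) = 8; dotted eighth note = 3; a full eighth-note quintuplet (5 notes) (five quintuplet eighths span one half) = 8; dotted eighth = 3; sixteenth note = 1.
Total: 4 + 2 + 8 + 3 + 8 + 3 + 1 = 29.
Remaining: 32 − 29 = 3 sixteenth notes, which is a dotted eighth note.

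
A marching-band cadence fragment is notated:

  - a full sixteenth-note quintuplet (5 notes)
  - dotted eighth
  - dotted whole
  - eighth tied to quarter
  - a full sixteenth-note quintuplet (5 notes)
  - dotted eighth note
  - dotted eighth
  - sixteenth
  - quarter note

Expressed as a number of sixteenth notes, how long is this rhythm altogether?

Working in sixteenth notes: a full sixteenth-note quintuplet (5 notes) (five quintuplet sixteenths span one quarter) = 4; dotted eighth = 3; dotted whole = 24; eighth tied to quarter (eighth + quarter) = 6; a full sixteenth-note quintuplet (5 notes) (five quintuplet sixteenths span one quarter) = 4; dotted eighth note = 3; dotted eighth = 3; sixteenth = 1; quarter note = 4.
Sum: 4 + 3 + 24 + 6 + 4 + 3 + 3 + 1 + 4 = 52 sixteenth notes.

52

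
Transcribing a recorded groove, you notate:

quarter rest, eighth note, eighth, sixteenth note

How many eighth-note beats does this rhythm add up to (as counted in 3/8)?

One eighth-note beat = 2 sixteenth notes.
Express everything in sixteenth notes: quarter rest = 4; eighth note = 2; eighth = 2; sixteenth note = 1.
Total: 4 + 2 + 2 + 1 = 9.
9 ÷ 2 = 4.5 beats.

4.5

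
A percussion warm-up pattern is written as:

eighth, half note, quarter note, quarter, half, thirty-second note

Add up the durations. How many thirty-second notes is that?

53

Each duration in thirty-second notes: eighth = 4; half note = 16; quarter note = 8; quarter = 8; half = 16; thirty-second note = 1.
Altogether 4 + 16 + 8 + 8 + 16 + 1 = 53 thirty-second notes.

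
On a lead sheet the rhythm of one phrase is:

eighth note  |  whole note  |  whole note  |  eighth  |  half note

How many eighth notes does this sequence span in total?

Convert each value to eighth notes: eighth note = 1; whole note = 8; whole note = 8; eighth = 1; half note = 4.
Altogether 1 + 8 + 8 + 1 + 4 = 22 eighth notes.

22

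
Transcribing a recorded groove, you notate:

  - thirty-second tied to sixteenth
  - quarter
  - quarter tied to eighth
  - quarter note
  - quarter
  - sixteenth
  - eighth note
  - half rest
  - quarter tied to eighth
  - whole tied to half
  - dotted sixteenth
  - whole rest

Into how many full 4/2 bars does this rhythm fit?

One bar of 4/2 = 64 thirty-second notes.
Each duration in thirty-second notes: thirty-second tied to sixteenth (thirty-second + sixteenth) = 3; quarter = 8; quarter tied to eighth (quarter + eighth) = 12; quarter note = 8; quarter = 8; sixteenth = 2; eighth note = 4; half rest = 16; quarter tied to eighth (quarter + eighth) = 12; whole tied to half (whole + half) = 48; dotted sixteenth = 3; whole rest = 32.
Altogether 3 + 8 + 12 + 8 + 8 + 2 + 4 + 16 + 12 + 48 + 3 + 32 = 156.
156 ÷ 64 = 2 complete bars with 28 left over.

2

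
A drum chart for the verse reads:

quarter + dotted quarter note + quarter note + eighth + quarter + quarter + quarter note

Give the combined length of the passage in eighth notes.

14

Each duration in eighth notes: quarter = 2; dotted quarter note = 3; quarter note = 2; eighth = 1; quarter = 2; quarter = 2; quarter note = 2.
Total: 2 + 3 + 2 + 1 + 2 + 2 + 2 = 14 eighth notes.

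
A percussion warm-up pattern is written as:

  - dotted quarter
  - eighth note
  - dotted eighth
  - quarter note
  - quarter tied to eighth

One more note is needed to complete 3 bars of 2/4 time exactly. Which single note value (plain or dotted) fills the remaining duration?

3 bars of 2/4 = 24 sixteenth notes.
In sixteenth notes: dotted quarter = 6; eighth note = 2; dotted eighth = 3; quarter note = 4; quarter tied to eighth (quarter + eighth) = 6.
Sum: 6 + 2 + 3 + 4 + 6 = 21.
Remaining: 24 − 21 = 3 sixteenth notes, which is a dotted eighth note.

dotted eighth note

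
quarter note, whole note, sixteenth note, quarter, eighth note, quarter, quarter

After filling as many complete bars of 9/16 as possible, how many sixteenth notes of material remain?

8

One bar of 9/16 = 9 sixteenth notes.
Each duration in sixteenth notes: quarter note = 4; whole note = 16; sixteenth note = 1; quarter = 4; eighth note = 2; quarter = 4; quarter = 4.
Adding: 4 + 16 + 1 + 4 + 2 + 4 + 4 = 35.
35 ÷ 9 = 3 complete bars with 8 sixteenth notes remaining.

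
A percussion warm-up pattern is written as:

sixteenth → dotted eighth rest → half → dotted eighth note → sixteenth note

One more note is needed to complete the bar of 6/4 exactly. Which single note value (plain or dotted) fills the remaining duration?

half note

The bar of 6/4 = 24 sixteenth notes.
Express everything in sixteenth notes: sixteenth = 1; dotted eighth rest = 3; half = 8; dotted eighth note = 3; sixteenth note = 1.
Altogether 1 + 3 + 8 + 3 + 1 = 16.
Remaining: 24 − 16 = 8 sixteenth notes, which is a half note.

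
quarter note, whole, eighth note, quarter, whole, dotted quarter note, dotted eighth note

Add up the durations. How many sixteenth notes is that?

In sixteenth notes: quarter note = 4; whole = 16; eighth note = 2; quarter = 4; whole = 16; dotted quarter note = 6; dotted eighth note = 3.
Sum: 4 + 16 + 2 + 4 + 16 + 6 + 3 = 51 sixteenth notes.

51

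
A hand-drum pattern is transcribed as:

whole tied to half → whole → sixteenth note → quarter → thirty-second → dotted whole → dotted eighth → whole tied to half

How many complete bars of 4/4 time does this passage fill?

One bar of 4/4 = 32 thirty-second notes.
Convert each value to thirty-second notes: whole tied to half (whole + half) = 48; whole = 32; sixteenth note = 2; quarter = 8; thirty-second = 1; dotted whole = 48; dotted eighth = 6; whole tied to half (whole + half) = 48.
Sum: 48 + 32 + 2 + 8 + 1 + 48 + 6 + 48 = 193.
193 ÷ 32 = 6 complete bars with 1 left over.

6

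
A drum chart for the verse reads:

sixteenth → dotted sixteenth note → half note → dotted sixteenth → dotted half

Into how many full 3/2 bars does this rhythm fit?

1

One bar of 3/2 = 48 thirty-second notes.
Working in thirty-second notes: sixteenth = 2; dotted sixteenth note = 3; half note = 16; dotted sixteenth = 3; dotted half = 24.
Altogether 2 + 3 + 16 + 3 + 24 = 48.
48 ÷ 48 = 1 complete bar with 0 left over.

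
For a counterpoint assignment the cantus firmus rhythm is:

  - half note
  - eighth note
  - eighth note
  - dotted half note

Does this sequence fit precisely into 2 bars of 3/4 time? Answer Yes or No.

One bar of 3/4 = 6 eighth notes, so 2 bars = 12.
Each duration in eighth notes: half note = 4; eighth note = 1; eighth note = 1; dotted half note = 6.
Altogether 4 + 1 + 1 + 6 = 12.
12 equals 12, so the answer is Yes.

Yes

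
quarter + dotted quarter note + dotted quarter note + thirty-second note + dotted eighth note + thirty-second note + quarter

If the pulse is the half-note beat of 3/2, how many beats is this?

3

One half-note beat = 16 thirty-second notes.
Express everything in thirty-second notes: quarter = 8; dotted quarter note = 12; dotted quarter note = 12; thirty-second note = 1; dotted eighth note = 6; thirty-second note = 1; quarter = 8.
Altogether 8 + 12 + 12 + 1 + 6 + 1 + 8 = 48.
48 ÷ 16 = 3 beats.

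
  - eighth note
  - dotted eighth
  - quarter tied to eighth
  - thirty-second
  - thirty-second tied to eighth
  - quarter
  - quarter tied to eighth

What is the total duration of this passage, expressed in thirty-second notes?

Working in thirty-second notes: eighth note = 4; dotted eighth = 6; quarter tied to eighth (quarter + eighth) = 12; thirty-second = 1; thirty-second tied to eighth (thirty-second + eighth) = 5; quarter = 8; quarter tied to eighth (quarter + eighth) = 12.
Altogether 4 + 6 + 12 + 1 + 5 + 8 + 12 = 48 thirty-second notes.

48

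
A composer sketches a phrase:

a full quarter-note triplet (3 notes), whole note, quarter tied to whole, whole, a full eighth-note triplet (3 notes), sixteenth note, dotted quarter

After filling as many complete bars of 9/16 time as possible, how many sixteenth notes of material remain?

8

One bar of 9/16 = 9 sixteenth notes.
Each duration in sixteenth notes: a full quarter-note triplet (3 notes) (three triplet quarters span one half) = 8; whole note = 16; quarter tied to whole (quarter + whole) = 20; whole = 16; a full eighth-note triplet (3 notes) (three triplet eighths span one quarter) = 4; sixteenth note = 1; dotted quarter = 6.
Total: 8 + 16 + 20 + 16 + 4 + 1 + 6 = 71.
71 ÷ 9 = 7 complete bars with 8 sixteenth notes remaining.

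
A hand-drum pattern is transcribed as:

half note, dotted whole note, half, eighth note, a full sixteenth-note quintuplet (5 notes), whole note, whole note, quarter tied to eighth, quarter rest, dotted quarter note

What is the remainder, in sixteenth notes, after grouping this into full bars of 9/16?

4

One bar of 9/16 = 9 sixteenth notes.
Working in sixteenth notes: half note = 8; dotted whole note = 24; half = 8; eighth note = 2; a full sixteenth-note quintuplet (5 notes) (five quintuplet sixteenths span one quarter) = 4; whole note = 16; whole note = 16; quarter tied to eighth (quarter + eighth) = 6; quarter rest = 4; dotted quarter note = 6.
Adding: 8 + 24 + 8 + 2 + 4 + 16 + 16 + 6 + 4 + 6 = 94.
94 ÷ 9 = 10 complete bars with 4 sixteenth notes remaining.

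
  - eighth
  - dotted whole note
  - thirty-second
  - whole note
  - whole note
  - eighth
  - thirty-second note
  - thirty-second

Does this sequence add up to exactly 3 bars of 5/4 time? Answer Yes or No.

One bar of 5/4 = 40 thirty-second notes, so 3 bars = 120.
Convert each value to thirty-second notes: eighth = 4; dotted whole note = 48; thirty-second = 1; whole note = 32; whole note = 32; eighth = 4; thirty-second note = 1; thirty-second = 1.
Total: 4 + 48 + 1 + 32 + 32 + 4 + 1 + 1 = 123.
123 exceeds 120, so the answer is No.

No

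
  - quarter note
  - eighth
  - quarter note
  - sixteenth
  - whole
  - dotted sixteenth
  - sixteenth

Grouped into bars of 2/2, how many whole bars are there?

One bar of 2/2 = 32 thirty-second notes.
In thirty-second notes: quarter note = 8; eighth = 4; quarter note = 8; sixteenth = 2; whole = 32; dotted sixteenth = 3; sixteenth = 2.
Altogether 8 + 4 + 8 + 2 + 32 + 3 + 2 = 59.
59 ÷ 32 = 1 complete bar with 27 left over.

1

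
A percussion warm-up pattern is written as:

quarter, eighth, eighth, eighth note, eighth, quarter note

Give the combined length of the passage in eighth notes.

Convert each value to eighth notes: quarter = 2; eighth = 1; eighth = 1; eighth note = 1; eighth = 1; quarter note = 2.
Altogether 2 + 1 + 1 + 1 + 1 + 2 = 8 eighth notes.

8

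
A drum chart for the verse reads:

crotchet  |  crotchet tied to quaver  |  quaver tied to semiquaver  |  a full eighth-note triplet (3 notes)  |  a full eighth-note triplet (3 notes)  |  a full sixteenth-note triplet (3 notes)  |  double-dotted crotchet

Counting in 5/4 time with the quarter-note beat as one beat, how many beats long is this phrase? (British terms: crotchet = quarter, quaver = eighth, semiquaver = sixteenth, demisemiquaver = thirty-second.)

One quarter-note beat = 4 sixteenth notes.
Convert each value to sixteenth notes: crotchet = 4; crotchet tied to quaver (crotchet + quaver) = 6; quaver tied to semiquaver (quaver + semiquaver) = 3; a full eighth-note triplet (3 notes) (three triplet eighths span one quarter) = 4; a full eighth-note triplet (3 notes) (three triplet eighths span one quarter) = 4; a full sixteenth-note triplet (3 notes) (three triplet sixteenths span one eighth) = 2; double-dotted crotchet = 7.
Adding: 4 + 6 + 3 + 4 + 4 + 2 + 7 = 30.
30 ÷ 4 = 7.5 beats.

7.5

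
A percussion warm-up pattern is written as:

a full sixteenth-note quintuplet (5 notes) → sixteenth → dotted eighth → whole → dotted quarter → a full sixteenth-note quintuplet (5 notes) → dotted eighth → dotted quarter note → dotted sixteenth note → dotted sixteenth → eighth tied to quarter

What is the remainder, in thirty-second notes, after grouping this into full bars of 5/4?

24

One bar of 5/4 = 40 thirty-second notes.
Working in thirty-second notes: a full sixteenth-note quintuplet (5 notes) (five quintuplet sixteenths span one quarter) = 8; sixteenth = 2; dotted eighth = 6; whole = 32; dotted quarter = 12; a full sixteenth-note quintuplet (5 notes) (five quintuplet sixteenths span one quarter) = 8; dotted eighth = 6; dotted quarter note = 12; dotted sixteenth note = 3; dotted sixteenth = 3; eighth tied to quarter (eighth + quarter) = 12.
Altogether 8 + 2 + 6 + 32 + 12 + 8 + 6 + 12 + 3 + 3 + 12 = 104.
104 ÷ 40 = 2 complete bars with 24 thirty-second notes remaining.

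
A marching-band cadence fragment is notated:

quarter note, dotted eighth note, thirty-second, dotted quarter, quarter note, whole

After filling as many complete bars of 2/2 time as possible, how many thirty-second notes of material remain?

One bar of 2/2 = 32 thirty-second notes.
Convert each value to thirty-second notes: quarter note = 8; dotted eighth note = 6; thirty-second = 1; dotted quarter = 12; quarter note = 8; whole = 32.
Total: 8 + 6 + 1 + 12 + 8 + 32 = 67.
67 ÷ 32 = 2 complete bars with 3 thirty-second notes remaining.

3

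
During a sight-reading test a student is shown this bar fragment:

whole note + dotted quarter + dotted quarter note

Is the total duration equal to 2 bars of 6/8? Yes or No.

No

One bar of 6/8 = 6 eighth notes, so 2 bars = 12.
Working in eighth notes: whole note = 8; dotted quarter = 3; dotted quarter note = 3.
Altogether 8 + 3 + 3 = 14.
14 exceeds 12, so the answer is No.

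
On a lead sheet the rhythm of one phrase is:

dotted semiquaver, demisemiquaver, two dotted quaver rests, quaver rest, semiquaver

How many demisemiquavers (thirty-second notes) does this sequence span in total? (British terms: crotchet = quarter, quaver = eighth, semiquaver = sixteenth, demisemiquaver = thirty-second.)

22

In thirty-second notes: dotted semiquaver = 3; demisemiquaver = 1; dotted quaver rest = 6; dotted quaver rest = 6; quaver rest = 4; semiquaver = 2.
Sum: 3 + 1 + 6 + 6 + 4 + 2 = 22 thirty-second notes.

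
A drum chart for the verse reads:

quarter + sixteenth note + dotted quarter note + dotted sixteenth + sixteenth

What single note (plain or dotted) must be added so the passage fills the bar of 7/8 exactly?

The bar of 7/8 = 28 thirty-second notes.
Convert each value to thirty-second notes: quarter = 8; sixteenth note = 2; dotted quarter note = 12; dotted sixteenth = 3; sixteenth = 2.
Sum: 8 + 2 + 12 + 3 + 2 = 27.
Remaining: 28 − 27 = 1 thirty-second note, which is a thirty-second note.

thirty-second note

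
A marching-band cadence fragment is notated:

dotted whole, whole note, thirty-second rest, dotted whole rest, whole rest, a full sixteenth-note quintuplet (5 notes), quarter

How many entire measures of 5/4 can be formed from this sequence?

One bar of 5/4 = 40 thirty-second notes.
In thirty-second notes: dotted whole = 48; whole note = 32; thirty-second rest = 1; dotted whole rest = 48; whole rest = 32; a full sixteenth-note quintuplet (5 notes) (five quintuplet sixteenths span one quarter) = 8; quarter = 8.
Sum: 48 + 32 + 1 + 48 + 32 + 8 + 8 = 177.
177 ÷ 40 = 4 complete bars with 17 left over.

4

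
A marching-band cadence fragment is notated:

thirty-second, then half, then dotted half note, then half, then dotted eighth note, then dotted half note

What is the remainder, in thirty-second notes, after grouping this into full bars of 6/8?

One bar of 6/8 = 24 thirty-second notes.
Working in thirty-second notes: thirty-second = 1; half = 16; dotted half note = 24; half = 16; dotted eighth note = 6; dotted half note = 24.
Altogether 1 + 16 + 24 + 16 + 6 + 24 = 87.
87 ÷ 24 = 3 complete bars with 15 thirty-second notes remaining.

15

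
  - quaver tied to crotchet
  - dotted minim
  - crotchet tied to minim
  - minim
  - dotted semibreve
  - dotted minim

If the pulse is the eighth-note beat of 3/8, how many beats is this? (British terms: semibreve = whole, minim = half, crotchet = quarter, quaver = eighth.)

37

One eighth-note beat = 2 sixteenth notes.
Working in sixteenth notes: quaver tied to crotchet (quaver + crotchet) = 6; dotted minim = 12; crotchet tied to minim (crotchet + minim) = 12; minim = 8; dotted semibreve = 24; dotted minim = 12.
Adding: 6 + 12 + 12 + 8 + 24 + 12 = 74.
74 ÷ 2 = 37 beats.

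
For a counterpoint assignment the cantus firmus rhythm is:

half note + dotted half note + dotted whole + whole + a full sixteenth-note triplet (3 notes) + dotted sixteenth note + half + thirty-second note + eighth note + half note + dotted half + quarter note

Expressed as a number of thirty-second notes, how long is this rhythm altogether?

In thirty-second notes: half note = 16; dotted half note = 24; dotted whole = 48; whole = 32; a full sixteenth-note triplet (3 notes) (three triplet sixteenths span one eighth) = 4; dotted sixteenth note = 3; half = 16; thirty-second note = 1; eighth note = 4; half note = 16; dotted half = 24; quarter note = 8.
Adding: 16 + 24 + 48 + 32 + 4 + 3 + 16 + 1 + 4 + 16 + 24 + 8 = 196 thirty-second notes.

196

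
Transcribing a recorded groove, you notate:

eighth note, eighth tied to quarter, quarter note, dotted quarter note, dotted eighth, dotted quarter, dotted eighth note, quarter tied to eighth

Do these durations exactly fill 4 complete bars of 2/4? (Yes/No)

One bar of 2/4 = 8 sixteenth notes, so 4 bars = 32.
Working in sixteenth notes: eighth note = 2; eighth tied to quarter (eighth + quarter) = 6; quarter note = 4; dotted quarter note = 6; dotted eighth = 3; dotted quarter = 6; dotted eighth note = 3; quarter tied to eighth (quarter + eighth) = 6.
Total: 2 + 6 + 4 + 6 + 3 + 6 + 3 + 6 = 36.
36 exceeds 32, so the answer is No.

No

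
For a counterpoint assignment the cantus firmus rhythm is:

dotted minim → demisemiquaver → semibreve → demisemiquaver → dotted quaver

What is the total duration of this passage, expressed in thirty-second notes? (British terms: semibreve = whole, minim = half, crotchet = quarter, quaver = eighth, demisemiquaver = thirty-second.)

Working in thirty-second notes: dotted minim = 24; demisemiquaver = 1; semibreve = 32; demisemiquaver = 1; dotted quaver = 6.
Sum: 24 + 1 + 32 + 1 + 6 = 64 thirty-second notes.

64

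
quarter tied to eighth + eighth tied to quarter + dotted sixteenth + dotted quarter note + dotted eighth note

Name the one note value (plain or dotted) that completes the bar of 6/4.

The bar of 6/4 = 48 thirty-second notes.
Express everything in thirty-second notes: quarter tied to eighth (quarter + eighth) = 12; eighth tied to quarter (eighth + quarter) = 12; dotted sixteenth = 3; dotted quarter note = 12; dotted eighth note = 6.
Adding: 12 + 12 + 3 + 12 + 6 = 45.
Remaining: 48 − 45 = 3 thirty-second notes, which is a dotted sixteenth note.

dotted sixteenth note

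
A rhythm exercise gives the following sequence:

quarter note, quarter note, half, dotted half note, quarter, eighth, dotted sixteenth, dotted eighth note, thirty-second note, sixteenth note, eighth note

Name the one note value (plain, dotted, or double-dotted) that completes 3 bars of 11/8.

3 bars of 11/8 = 132 thirty-second notes.
Each duration in thirty-second notes: quarter note = 8; quarter note = 8; half = 16; dotted half note = 24; quarter = 8; eighth = 4; dotted sixteenth = 3; dotted eighth note = 6; thirty-second note = 1; sixteenth note = 2; eighth note = 4.
Sum: 8 + 8 + 16 + 24 + 8 + 4 + 3 + 6 + 1 + 2 + 4 = 84.
Remaining: 132 − 84 = 48 thirty-second notes, which is a dotted whole note.

dotted whole note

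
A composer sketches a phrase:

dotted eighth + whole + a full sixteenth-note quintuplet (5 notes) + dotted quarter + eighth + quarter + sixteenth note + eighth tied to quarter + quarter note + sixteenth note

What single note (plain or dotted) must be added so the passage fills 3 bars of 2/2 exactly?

3 bars of 2/2 = 48 sixteenth notes.
Convert each value to sixteenth notes: dotted eighth = 3; whole = 16; a full sixteenth-note quintuplet (5 notes) (five quintuplet sixteenths span one quarter) = 4; dotted quarter = 6; eighth = 2; quarter = 4; sixteenth note = 1; eighth tied to quarter (eighth + quarter) = 6; quarter note = 4; sixteenth note = 1.
Total: 3 + 16 + 4 + 6 + 2 + 4 + 1 + 6 + 4 + 1 = 47.
Remaining: 48 − 47 = 1 sixteenth note, which is a sixteenth note.

sixteenth note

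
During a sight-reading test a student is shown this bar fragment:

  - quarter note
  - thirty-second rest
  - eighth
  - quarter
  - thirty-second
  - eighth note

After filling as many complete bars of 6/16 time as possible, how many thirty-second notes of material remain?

One bar of 6/16 = 12 thirty-second notes.
In thirty-second notes: quarter note = 8; thirty-second rest = 1; eighth = 4; quarter = 8; thirty-second = 1; eighth note = 4.
Adding: 8 + 1 + 4 + 8 + 1 + 4 = 26.
26 ÷ 12 = 2 complete bars with 2 thirty-second notes remaining.

2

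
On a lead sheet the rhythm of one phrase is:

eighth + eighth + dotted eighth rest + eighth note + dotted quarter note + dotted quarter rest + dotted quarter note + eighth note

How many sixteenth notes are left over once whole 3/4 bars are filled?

One bar of 3/4 = 12 sixteenth notes.
Convert each value to sixteenth notes: eighth = 2; eighth = 2; dotted eighth rest = 3; eighth note = 2; dotted quarter note = 6; dotted quarter rest = 6; dotted quarter note = 6; eighth note = 2.
Total: 2 + 2 + 3 + 2 + 6 + 6 + 6 + 2 = 29.
29 ÷ 12 = 2 complete bars with 5 sixteenth notes remaining.

5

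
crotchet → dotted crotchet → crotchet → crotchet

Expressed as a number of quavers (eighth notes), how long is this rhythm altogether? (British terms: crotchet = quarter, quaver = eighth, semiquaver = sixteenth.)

9

In eighth notes: crotchet = 2; dotted crotchet = 3; crotchet = 2; crotchet = 2.
Altogether 2 + 3 + 2 + 2 = 9 eighth notes.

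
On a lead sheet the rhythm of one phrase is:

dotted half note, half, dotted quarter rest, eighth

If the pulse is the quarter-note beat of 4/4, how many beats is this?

7

One quarter-note beat = 2 eighth notes.
Working in eighth notes: dotted half note = 6; half = 4; dotted quarter rest = 3; eighth = 1.
Sum: 6 + 4 + 3 + 1 = 14.
14 ÷ 2 = 7 beats.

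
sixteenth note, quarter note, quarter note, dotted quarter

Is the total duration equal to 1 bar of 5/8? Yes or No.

One bar of 5/8 = 10 sixteenth notes.
Working in sixteenth notes: sixteenth note = 1; quarter note = 4; quarter note = 4; dotted quarter = 6.
Sum: 1 + 4 + 4 + 6 = 15.
15 exceeds 10, so the answer is No.

No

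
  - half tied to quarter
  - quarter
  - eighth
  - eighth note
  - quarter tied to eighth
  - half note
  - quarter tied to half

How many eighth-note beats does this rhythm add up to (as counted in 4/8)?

23

One eighth-note beat = 2 sixteenth notes.
Convert each value to sixteenth notes: half tied to quarter (half + quarter) = 12; quarter = 4; eighth = 2; eighth note = 2; quarter tied to eighth (quarter + eighth) = 6; half note = 8; quarter tied to half (quarter + half) = 12.
Altogether 12 + 4 + 2 + 2 + 6 + 8 + 12 = 46.
46 ÷ 2 = 23 beats.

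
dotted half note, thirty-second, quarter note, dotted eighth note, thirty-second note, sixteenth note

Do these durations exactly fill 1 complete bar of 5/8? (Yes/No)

One bar of 5/8 = 20 thirty-second notes.
In thirty-second notes: dotted half note = 24; thirty-second = 1; quarter note = 8; dotted eighth note = 6; thirty-second note = 1; sixteenth note = 2.
Altogether 24 + 1 + 8 + 6 + 1 + 2 = 42.
42 exceeds 20, so the answer is No.

No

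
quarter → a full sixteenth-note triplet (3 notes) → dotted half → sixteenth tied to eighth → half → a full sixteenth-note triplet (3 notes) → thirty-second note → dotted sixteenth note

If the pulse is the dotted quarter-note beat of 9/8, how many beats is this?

One dotted quarter-note beat = 12 thirty-second notes.
Working in thirty-second notes: quarter = 8; a full sixteenth-note triplet (3 notes) (three triplet sixteenths span one eighth) = 4; dotted half = 24; sixteenth tied to eighth (sixteenth + eighth) = 6; half = 16; a full sixteenth-note triplet (3 notes) (three triplet sixteenths span one eighth) = 4; thirty-second note = 1; dotted sixteenth note = 3.
Adding: 8 + 4 + 24 + 6 + 16 + 4 + 1 + 3 = 66.
66 ÷ 12 = 5.5 beats.

5.5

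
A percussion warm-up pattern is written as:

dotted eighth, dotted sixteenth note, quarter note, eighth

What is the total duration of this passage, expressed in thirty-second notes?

21

In thirty-second notes: dotted eighth = 6; dotted sixteenth note = 3; quarter note = 8; eighth = 4.
Total: 6 + 3 + 8 + 4 = 21 thirty-second notes.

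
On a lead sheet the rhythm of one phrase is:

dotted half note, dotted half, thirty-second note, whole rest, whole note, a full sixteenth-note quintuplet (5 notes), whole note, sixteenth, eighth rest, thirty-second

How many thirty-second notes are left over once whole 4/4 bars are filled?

0

One bar of 4/4 = 32 thirty-second notes.
Working in thirty-second notes: dotted half note = 24; dotted half = 24; thirty-second note = 1; whole rest = 32; whole note = 32; a full sixteenth-note quintuplet (5 notes) (five quintuplet sixteenths span one quarter) = 8; whole note = 32; sixteenth = 2; eighth rest = 4; thirty-second = 1.
Sum: 24 + 24 + 1 + 32 + 32 + 8 + 32 + 2 + 4 + 1 = 160.
160 ÷ 32 = 5 complete bars with 0 thirty-second notes remaining.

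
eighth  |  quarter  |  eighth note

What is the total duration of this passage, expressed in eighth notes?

4

Convert each value to eighth notes: eighth = 1; quarter = 2; eighth note = 1.
Total: 1 + 2 + 1 = 4 eighth notes.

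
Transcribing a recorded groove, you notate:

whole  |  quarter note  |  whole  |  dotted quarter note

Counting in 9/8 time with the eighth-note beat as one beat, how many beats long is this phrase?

One eighth-note beat = 2 sixteenth notes.
Working in sixteenth notes: whole = 16; quarter note = 4; whole = 16; dotted quarter note = 6.
Altogether 16 + 4 + 16 + 6 = 42.
42 ÷ 2 = 21 beats.

21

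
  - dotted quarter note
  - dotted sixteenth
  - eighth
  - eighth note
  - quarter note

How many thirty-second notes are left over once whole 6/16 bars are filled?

7

One bar of 6/16 = 12 thirty-second notes.
In thirty-second notes: dotted quarter note = 12; dotted sixteenth = 3; eighth = 4; eighth note = 4; quarter note = 8.
Adding: 12 + 3 + 4 + 4 + 8 = 31.
31 ÷ 12 = 2 complete bars with 7 thirty-second notes remaining.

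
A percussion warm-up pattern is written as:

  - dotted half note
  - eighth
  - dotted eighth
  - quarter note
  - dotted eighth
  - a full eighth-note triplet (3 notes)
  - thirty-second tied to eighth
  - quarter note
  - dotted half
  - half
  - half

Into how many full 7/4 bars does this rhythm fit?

One bar of 7/4 = 56 thirty-second notes.
Each duration in thirty-second notes: dotted half note = 24; eighth = 4; dotted eighth = 6; quarter note = 8; dotted eighth = 6; a full eighth-note triplet (3 notes) (three triplet eighths span one quarter) = 8; thirty-second tied to eighth (thirty-second + eighth) = 5; quarter note = 8; dotted half = 24; half = 16; half = 16.
Total: 24 + 4 + 6 + 8 + 6 + 8 + 5 + 8 + 24 + 16 + 16 = 125.
125 ÷ 56 = 2 complete bars with 13 left over.

2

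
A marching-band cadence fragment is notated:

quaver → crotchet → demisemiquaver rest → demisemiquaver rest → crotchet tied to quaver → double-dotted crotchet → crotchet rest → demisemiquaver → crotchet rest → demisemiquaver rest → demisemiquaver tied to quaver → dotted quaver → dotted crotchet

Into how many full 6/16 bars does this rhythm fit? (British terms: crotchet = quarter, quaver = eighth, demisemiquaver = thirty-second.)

One bar of 6/16 = 12 thirty-second notes.
Convert each value to thirty-second notes: quaver = 4; crotchet = 8; demisemiquaver rest = 1; demisemiquaver rest = 1; crotchet tied to quaver (crotchet + quaver) = 12; double-dotted crotchet = 14; crotchet rest = 8; demisemiquaver = 1; crotchet rest = 8; demisemiquaver rest = 1; demisemiquaver tied to quaver (demisemiquaver + quaver) = 5; dotted quaver = 6; dotted crotchet = 12.
Adding: 4 + 8 + 1 + 1 + 12 + 14 + 8 + 1 + 8 + 1 + 5 + 6 + 12 = 81.
81 ÷ 12 = 6 complete bars with 9 left over.

6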